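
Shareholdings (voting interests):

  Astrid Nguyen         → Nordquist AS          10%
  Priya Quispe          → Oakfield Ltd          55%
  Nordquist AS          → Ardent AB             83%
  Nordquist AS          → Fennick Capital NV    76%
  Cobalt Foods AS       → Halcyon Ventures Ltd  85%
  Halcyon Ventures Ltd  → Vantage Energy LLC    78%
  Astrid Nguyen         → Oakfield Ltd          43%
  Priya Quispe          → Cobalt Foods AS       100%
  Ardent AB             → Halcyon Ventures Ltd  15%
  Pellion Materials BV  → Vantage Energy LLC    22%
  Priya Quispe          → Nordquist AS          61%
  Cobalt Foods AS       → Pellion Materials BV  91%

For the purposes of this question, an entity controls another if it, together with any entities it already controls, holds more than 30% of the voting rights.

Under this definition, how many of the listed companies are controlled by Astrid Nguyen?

Astrid holds 43% of Oakfield, so Astrid controls Oakfield.
No other company's threshold is met.
Astrid controls 1 company.

1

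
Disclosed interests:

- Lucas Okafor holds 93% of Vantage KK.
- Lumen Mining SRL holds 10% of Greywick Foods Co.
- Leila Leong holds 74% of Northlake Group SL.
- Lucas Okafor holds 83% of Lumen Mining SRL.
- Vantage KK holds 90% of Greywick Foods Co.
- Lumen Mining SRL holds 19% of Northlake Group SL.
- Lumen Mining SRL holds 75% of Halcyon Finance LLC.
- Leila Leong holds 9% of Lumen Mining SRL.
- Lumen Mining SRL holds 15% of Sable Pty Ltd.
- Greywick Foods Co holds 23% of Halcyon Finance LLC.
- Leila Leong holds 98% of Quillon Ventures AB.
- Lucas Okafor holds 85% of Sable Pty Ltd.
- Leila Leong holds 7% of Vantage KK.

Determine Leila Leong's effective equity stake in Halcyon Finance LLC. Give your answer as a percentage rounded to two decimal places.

8.41%

Leila reaches Halcyon along 3 paths.
Via Lumen: 9% × 75% = 6.75%.
Via Lumen → Greywick: 9% × 10% × 23% = 0.207%.
Via Vantage → Greywick: 7% × 90% × 23% = 1.449%.
Total: 6.75% + 0.207% + 1.449% = 8.406%.
Rounded: 8.41%.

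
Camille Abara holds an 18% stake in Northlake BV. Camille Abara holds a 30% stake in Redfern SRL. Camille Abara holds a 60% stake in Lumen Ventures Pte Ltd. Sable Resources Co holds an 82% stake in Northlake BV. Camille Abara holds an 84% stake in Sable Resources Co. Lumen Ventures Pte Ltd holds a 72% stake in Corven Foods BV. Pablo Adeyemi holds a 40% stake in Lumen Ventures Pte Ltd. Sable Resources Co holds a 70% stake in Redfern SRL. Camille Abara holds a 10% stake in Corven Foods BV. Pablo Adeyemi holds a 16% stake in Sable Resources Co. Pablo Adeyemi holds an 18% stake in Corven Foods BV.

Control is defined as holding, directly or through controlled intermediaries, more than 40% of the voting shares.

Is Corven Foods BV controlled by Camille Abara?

Camille holds 60% of Lumen, so Camille controls Lumen.
Camille and Lumen together hold 10% + 72% = 82% of Corven, so Camille controls Corven.

Yes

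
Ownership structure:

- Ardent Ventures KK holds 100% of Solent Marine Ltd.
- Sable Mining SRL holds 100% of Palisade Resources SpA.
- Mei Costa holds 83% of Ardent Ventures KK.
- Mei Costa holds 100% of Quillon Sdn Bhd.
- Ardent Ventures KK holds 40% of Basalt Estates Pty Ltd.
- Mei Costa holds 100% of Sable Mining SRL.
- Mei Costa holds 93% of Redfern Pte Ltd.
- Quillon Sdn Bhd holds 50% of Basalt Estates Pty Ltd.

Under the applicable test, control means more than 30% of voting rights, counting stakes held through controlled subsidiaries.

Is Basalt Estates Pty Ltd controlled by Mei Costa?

Yes

Mei holds 83% of Ardent, so Mei controls Ardent.
Mei holds 100% of Quillon, so Mei controls Quillon.
Ardent and Quillon together hold 40% + 50% = 90% of Basalt, so Mei controls Basalt.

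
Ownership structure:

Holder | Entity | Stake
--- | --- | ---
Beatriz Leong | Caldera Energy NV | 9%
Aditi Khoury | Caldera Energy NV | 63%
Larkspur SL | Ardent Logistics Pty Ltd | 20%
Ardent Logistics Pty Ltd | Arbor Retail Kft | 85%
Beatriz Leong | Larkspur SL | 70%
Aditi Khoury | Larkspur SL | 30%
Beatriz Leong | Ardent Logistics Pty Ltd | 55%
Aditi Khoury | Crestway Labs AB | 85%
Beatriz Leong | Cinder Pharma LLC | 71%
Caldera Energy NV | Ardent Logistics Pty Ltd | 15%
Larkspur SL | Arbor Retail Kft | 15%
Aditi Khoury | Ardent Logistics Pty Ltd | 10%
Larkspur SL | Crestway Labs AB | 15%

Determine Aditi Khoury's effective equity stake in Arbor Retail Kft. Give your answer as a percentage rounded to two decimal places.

26.13%

Aditi reaches Arbor along 4 paths.
Via Caldera → Ardent: 63% × 15% × 85% = 8.0325%.
Via Larkspur → Ardent: 30% × 20% × 85% = 5.1%.
Via Ardent: 10% × 85% = 8.5%.
Via Larkspur: 30% × 15% = 4.5%.
Total: 8.0325% + 5.1% + 8.5% + 4.5% = 26.1325%.
Rounded: 26.13%.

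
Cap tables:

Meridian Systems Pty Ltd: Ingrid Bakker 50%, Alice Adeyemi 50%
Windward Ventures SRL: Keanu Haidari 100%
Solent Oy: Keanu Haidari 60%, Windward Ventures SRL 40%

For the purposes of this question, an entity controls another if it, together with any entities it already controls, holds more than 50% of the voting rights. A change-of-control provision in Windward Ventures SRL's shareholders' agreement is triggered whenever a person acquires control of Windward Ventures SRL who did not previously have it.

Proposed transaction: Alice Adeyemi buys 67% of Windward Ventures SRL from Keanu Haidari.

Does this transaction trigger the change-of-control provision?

Yes

The purchase adds only to Alice's holdings (Keanu's stake shrinks), so Alice is the only person who could newly come to control Windward.
Alice's largest direct stake is 50% in Meridian, which does not meet the threshold, so Alice controls no company.
Neither Alice nor any entity Alice controls holds any voting interest in Windward.
So before the transaction, Alice does not control Windward.
After the purchase, Alice holds 67% of Windward directly, and Keanu's stake falls to 33%.
Alice holds 67% of Windward, so Alice controls Windward.
Alice did not control Windward before and does after, so the clause is triggered.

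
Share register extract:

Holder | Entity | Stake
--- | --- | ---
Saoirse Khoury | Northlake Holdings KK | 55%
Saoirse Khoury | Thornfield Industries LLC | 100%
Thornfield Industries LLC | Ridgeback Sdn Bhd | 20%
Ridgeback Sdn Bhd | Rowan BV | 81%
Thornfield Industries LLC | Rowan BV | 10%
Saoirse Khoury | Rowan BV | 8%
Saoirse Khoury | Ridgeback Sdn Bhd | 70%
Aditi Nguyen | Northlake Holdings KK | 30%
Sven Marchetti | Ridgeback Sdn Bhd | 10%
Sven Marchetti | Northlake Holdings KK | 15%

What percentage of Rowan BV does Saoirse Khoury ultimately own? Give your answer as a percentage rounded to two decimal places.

90.90%

Saoirse reaches Rowan along 4 paths.
Via Ridgeback: 70% × 81% = 56.7%.
Via Thornfield → Ridgeback: 100% × 20% × 81% = 16.2%.
Via Thornfield: 100% × 10% = 10%.
Direct stake: 8% = 8%.
Total: 56.7% + 16.2% + 10% + 8% = 90.9%.
Rounded: 90.90%.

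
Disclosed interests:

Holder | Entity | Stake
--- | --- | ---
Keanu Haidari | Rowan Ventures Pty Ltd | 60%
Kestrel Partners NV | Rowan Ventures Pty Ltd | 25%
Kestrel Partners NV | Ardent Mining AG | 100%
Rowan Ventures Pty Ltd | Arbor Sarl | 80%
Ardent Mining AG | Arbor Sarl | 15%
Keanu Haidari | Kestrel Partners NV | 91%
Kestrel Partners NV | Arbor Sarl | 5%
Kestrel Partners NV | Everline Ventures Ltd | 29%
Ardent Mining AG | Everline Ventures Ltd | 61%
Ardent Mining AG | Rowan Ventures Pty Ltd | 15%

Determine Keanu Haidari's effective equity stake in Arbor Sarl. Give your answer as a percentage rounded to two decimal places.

Keanu reaches Arbor along 5 paths.
Via Kestrel → Ardent: 91% × 100% × 15% = 13.65%.
Via Rowan: 60% × 80% = 48%.
Via Kestrel → Rowan: 91% × 25% × 80% = 18.2%.
Via Kestrel → Ardent → Rowan: 91% × 100% × 15% × 80% = 10.92%.
Via Kestrel: 91% × 5% = 4.55%.
Total: 13.65% + 48% + 18.2% + 10.92% + 4.55% = 95.32%.

95.32%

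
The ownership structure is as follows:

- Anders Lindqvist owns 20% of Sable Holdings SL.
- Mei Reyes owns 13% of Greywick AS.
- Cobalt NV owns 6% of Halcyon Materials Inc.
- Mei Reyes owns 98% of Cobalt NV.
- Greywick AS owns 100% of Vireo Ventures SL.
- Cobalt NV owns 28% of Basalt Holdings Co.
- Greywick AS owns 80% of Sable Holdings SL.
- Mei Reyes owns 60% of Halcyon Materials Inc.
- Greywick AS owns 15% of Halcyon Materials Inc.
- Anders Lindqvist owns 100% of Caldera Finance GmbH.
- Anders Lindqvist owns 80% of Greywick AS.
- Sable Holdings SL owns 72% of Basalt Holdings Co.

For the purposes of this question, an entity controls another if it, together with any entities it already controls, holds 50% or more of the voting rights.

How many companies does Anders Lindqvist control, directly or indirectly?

Anders holds 80% of Greywick, so Anders controls Greywick.
Greywick and Anders together hold 80% + 20% = 100% of Sable, so Anders controls Sable.
Anders holds 100% of Caldera, so Anders controls Caldera.
Greywick holds 100% of Vireo, so Anders controls Vireo.
Sable holds 72% of Basalt, so Anders controls Basalt.
No other company's threshold is met.
Anders controls 5 companies.

5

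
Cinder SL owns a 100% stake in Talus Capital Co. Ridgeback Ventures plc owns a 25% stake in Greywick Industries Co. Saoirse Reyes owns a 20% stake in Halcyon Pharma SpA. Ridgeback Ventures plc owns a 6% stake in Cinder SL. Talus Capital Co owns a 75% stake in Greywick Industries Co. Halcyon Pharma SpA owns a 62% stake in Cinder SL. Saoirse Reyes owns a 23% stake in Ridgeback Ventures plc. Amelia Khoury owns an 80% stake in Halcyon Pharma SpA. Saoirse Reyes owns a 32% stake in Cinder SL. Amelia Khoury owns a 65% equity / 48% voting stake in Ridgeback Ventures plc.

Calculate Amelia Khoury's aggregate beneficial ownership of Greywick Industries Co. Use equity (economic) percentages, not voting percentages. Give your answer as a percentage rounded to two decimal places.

56.38%

Amelia reaches Greywick along 3 paths.
Via Ridgeback: 65% × 25% = 16.25%.
Via Halcyon → Cinder → Talus: 80% × 62% × 100% × 75% = 37.2%.
Via Ridgeback → Cinder → Talus: 65% × 6% × 100% × 75% = 2.925%.
Total: 16.25% + 37.2% + 2.925% = 56.375%.
Rounded: 56.38%.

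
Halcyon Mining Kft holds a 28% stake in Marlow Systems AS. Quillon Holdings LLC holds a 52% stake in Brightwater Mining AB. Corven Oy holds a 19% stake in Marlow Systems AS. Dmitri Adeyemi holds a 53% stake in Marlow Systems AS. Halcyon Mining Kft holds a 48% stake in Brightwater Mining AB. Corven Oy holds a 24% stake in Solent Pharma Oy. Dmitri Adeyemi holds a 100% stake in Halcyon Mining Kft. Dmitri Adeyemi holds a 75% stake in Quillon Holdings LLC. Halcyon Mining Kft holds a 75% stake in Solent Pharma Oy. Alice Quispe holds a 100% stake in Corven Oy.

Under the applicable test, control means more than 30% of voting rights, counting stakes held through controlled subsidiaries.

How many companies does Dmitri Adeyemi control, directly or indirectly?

5

Dmitri holds 75% of Quillon, so Dmitri controls Quillon.
Dmitri holds 100% of Halcyon, so Dmitri controls Halcyon.
Halcyon and Dmitri together hold 28% + 53% = 81% of Marlow, so Dmitri controls Marlow.
Halcyon holds 75% of Solent, so Dmitri controls Solent.
Halcyon and Quillon together hold 48% + 52% = 100% of Brightwater, so Dmitri controls Brightwater.
No other company's threshold is met.
Dmitri controls 5 companies.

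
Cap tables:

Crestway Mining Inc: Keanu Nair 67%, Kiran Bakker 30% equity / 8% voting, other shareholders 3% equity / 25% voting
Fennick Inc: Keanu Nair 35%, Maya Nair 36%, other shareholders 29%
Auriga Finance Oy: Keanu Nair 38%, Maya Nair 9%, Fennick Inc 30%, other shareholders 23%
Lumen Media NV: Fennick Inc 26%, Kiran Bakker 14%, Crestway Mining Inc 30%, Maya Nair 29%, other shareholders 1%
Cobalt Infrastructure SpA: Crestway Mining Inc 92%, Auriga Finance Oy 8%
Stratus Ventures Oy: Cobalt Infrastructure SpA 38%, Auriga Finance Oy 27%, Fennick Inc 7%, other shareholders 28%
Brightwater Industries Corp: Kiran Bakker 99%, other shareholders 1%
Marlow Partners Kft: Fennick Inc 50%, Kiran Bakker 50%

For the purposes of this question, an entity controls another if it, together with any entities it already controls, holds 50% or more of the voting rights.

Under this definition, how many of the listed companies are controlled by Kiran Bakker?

Kiran holds 99% of Brightwater, so Kiran controls Brightwater.
Kiran holds 50% of Marlow, so Kiran controls Marlow.
No other company's threshold is met.
Kiran controls 2 companies.

2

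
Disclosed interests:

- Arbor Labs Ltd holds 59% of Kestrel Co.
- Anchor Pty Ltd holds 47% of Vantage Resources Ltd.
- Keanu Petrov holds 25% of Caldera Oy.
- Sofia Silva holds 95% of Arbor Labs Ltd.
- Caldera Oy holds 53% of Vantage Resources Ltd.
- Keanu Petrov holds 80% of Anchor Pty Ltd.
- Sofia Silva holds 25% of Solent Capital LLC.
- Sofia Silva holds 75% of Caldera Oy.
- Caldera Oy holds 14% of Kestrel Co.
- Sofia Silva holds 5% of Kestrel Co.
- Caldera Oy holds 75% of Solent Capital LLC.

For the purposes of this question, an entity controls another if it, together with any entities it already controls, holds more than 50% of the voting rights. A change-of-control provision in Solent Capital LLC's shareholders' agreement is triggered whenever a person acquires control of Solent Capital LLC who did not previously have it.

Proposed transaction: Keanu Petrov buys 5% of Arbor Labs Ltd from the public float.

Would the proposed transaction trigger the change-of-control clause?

The purchase changes only Keanu's holdings, so Keanu is the only person who could newly come to control Solent.
Keanu holds 80% of Anchor, so Keanu controls Anchor.
Neither Keanu nor any entity Keanu controls holds any voting interest in Solent.
So before the transaction, Keanu does not control Solent.
After the purchase, Keanu holds 5% of Arbor directly.
Keanu's side now holds 5% of Arbor, not > 50%, so Keanu still does not control Arbor.
After the transaction, neither Keanu nor any entity Keanu controls holds a voting interest in Solent, so Keanu still does not control it.
No new person acquires control, so the clause is not triggered.

No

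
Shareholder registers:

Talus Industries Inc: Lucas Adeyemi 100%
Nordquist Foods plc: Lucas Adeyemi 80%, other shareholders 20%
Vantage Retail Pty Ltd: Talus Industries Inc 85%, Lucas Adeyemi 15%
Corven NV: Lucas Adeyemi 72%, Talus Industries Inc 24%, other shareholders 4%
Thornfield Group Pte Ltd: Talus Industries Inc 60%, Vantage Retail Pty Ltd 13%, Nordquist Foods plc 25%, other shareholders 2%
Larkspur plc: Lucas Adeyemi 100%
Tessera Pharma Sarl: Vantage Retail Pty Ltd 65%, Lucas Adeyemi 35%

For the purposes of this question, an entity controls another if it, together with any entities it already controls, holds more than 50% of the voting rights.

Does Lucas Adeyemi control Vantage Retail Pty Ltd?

Lucas holds 100% of Talus, so Lucas controls Talus.
Talus and Lucas together hold 85% + 15% = 100% of Vantage, so Lucas controls Vantage.

Yes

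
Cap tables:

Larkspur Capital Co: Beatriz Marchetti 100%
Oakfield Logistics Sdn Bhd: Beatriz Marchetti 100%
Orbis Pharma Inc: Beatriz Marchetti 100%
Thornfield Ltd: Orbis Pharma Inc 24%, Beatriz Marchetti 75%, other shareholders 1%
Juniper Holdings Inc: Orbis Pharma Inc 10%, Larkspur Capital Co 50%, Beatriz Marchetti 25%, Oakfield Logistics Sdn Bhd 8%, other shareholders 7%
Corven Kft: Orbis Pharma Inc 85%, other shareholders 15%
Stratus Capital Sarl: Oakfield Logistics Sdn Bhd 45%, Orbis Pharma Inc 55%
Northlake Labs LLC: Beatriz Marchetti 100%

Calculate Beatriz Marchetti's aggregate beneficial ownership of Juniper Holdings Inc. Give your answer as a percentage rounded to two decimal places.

93.00%

Beatriz reaches Juniper along 4 paths.
Via Orbis: 100% × 10% = 10%.
Via Larkspur: 100% × 50% = 50%.
Direct stake: 25% = 25%.
Via Oakfield: 100% × 8% = 8%.
Total: 10% + 50% + 25% + 8% = 93%.
Rounded: 93.00%.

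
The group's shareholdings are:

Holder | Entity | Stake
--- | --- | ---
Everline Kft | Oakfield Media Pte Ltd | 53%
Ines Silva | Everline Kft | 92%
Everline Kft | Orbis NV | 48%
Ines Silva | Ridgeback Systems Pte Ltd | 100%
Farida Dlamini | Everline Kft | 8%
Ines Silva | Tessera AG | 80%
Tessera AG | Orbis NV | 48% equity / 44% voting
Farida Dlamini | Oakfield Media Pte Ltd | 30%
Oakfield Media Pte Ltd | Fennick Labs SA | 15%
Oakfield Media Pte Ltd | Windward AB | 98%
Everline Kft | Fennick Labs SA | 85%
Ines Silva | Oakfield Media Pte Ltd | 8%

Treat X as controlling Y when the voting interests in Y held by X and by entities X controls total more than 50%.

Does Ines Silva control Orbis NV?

Yes

Ines holds 92% of Everline, so Ines controls Everline.
Ines holds 80% of Tessera, so Ines controls Tessera.
Tessera and Everline together hold 44% + 48% = 92% of Orbis, so Ines controls Orbis.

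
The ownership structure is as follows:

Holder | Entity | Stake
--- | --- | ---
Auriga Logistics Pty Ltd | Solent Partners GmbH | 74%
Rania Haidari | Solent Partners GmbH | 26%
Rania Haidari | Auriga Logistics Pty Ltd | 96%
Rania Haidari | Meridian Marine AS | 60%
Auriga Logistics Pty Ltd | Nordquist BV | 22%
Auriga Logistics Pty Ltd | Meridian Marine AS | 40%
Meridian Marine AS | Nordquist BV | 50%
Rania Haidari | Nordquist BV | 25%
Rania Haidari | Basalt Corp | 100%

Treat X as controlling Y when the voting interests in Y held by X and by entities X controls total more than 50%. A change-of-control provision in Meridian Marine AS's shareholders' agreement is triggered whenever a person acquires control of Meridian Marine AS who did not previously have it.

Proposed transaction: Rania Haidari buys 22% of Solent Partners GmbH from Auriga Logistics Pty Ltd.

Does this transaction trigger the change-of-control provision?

The purchase adds only to Rania's holdings (Auriga's stake shrinks), so Rania is the only person who could newly come to control Meridian.
Rania holds 96% of Auriga, so Rania controls Auriga.
Auriga and Rania together hold 40% + 60% = 100% of Meridian, so Rania controls Meridian.
So Rania already controls Meridian before the transaction.
After the purchase, Rania's direct stake in Solent rises to 26% + 22% = 48%, and Auriga's stake falls to 52%.
Rania controlled Meridian already, so this is not a new person acquiring control; every other person's position is unchanged or reduced.
No new person acquires control, so the clause is not triggered.

No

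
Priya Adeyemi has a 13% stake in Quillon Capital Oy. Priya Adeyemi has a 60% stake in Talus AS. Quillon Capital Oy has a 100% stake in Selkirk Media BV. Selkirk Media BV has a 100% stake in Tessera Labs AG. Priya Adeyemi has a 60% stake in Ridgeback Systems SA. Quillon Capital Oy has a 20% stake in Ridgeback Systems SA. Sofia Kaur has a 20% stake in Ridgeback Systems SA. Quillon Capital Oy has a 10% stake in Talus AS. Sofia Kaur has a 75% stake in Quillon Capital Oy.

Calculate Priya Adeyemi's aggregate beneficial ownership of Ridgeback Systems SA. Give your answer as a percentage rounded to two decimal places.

Priya reaches Ridgeback along 2 paths.
Direct stake: 60% = 60%.
Via Quillon: 13% × 20% = 2.6%.
Total: 60% + 2.6% = 62.6%.
Rounded: 62.60%.

62.60%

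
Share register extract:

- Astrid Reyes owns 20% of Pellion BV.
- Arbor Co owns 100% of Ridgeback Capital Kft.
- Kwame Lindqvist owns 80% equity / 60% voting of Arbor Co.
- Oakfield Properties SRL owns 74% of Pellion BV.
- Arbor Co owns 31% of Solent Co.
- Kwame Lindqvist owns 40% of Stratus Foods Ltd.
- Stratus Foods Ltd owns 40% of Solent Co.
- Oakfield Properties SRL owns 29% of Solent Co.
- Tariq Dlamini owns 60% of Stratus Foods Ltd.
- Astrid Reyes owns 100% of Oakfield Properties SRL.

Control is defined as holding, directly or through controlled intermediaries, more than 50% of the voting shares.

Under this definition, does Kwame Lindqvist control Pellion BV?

Kwame holds 60% of Arbor, so Kwame controls Arbor.
Arbor holds 100% of Ridgeback, so Kwame controls Ridgeback.
Neither Kwame nor any entity Kwame controls holds any voting interest in Pellion.
So Kwame does not control Pellion.

No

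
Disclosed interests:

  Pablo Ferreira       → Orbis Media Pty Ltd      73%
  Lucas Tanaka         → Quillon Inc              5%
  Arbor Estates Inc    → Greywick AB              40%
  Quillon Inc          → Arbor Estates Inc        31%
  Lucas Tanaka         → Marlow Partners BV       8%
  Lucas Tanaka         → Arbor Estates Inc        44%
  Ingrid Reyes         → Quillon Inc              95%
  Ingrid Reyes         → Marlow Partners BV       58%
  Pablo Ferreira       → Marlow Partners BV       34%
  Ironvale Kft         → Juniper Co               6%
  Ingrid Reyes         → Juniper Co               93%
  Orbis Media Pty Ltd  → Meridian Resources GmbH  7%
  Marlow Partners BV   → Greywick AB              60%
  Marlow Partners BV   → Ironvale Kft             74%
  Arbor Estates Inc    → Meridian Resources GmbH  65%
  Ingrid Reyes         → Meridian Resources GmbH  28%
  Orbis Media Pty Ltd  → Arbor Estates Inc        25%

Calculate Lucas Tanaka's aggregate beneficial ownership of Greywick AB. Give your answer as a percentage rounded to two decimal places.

23.02%

Lucas reaches Greywick along 3 paths.
Via Marlow: 8% × 60% = 4.8%.
Via Arbor: 44% × 40% = 17.6%.
Via Quillon → Arbor: 5% × 31% × 40% = 0.62%.
Total: 4.8% + 17.6% + 0.62% = 23.02%.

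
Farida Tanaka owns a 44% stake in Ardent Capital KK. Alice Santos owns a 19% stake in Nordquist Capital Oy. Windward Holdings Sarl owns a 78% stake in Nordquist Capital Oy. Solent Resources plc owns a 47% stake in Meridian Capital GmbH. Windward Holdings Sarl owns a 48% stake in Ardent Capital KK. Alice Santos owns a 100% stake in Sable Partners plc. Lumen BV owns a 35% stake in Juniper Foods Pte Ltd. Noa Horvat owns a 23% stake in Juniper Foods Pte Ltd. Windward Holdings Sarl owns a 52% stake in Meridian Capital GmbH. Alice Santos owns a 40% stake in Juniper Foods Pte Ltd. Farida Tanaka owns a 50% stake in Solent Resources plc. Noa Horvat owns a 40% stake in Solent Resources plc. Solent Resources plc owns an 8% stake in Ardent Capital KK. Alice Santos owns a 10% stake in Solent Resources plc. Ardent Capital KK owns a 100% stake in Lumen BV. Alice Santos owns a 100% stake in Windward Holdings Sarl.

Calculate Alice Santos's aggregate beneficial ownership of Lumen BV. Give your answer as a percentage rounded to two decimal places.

Alice reaches Lumen along 2 paths.
Via Solent → Ardent: 10% × 8% × 100% = 0.8%.
Via Windward → Ardent: 100% × 48% × 100% = 48%.
Total: 0.8% + 48% = 48.8%.
Rounded: 48.80%.

48.80%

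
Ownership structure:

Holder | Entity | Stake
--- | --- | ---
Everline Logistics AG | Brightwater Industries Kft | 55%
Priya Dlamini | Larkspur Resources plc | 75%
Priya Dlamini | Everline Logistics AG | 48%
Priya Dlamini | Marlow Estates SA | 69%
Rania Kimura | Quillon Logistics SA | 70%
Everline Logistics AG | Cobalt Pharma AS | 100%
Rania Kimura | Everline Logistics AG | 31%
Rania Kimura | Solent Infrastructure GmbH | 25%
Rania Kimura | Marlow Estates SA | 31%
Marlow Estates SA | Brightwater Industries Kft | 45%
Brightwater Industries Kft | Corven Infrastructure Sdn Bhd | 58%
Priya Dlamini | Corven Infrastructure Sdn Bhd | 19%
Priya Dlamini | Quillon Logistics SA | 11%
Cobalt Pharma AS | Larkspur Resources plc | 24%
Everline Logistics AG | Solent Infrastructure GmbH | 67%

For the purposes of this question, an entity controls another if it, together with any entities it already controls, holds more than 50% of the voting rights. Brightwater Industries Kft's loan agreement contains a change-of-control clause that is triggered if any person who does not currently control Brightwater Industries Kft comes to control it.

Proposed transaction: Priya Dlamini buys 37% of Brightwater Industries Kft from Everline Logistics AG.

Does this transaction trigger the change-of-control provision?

The purchase adds only to Priya's holdings (Everline's stake shrinks), so Priya is the only person who could newly come to control Brightwater.
Priya holds 69% of Marlow, so Priya controls Marlow.
Priya holds 75% of Larkspur, so Priya controls Larkspur.
In Brightwater, Priya's side holds only 45%, not > 50%.
So before the transaction, Priya does not control Brightwater.
After the purchase, Priya holds 37% of Brightwater directly, and Everline's stake falls to 18%.
Marlow and Priya together hold 45% + 37% = 82% of Brightwater, so Priya controls Brightwater.
Priya did not control Brightwater before and does after, so the clause is triggered.

Yes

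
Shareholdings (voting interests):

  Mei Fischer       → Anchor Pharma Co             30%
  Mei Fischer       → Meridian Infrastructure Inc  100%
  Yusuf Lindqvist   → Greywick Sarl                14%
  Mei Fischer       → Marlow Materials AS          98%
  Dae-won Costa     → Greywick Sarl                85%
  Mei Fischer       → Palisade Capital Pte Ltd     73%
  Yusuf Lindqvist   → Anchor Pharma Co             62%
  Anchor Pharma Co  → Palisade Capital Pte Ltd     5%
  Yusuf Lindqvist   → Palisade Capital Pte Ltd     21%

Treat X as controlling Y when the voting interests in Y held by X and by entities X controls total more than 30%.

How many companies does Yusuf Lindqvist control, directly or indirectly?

1

Yusuf holds 62% of Anchor, so Yusuf controls Anchor.
No other company's threshold is met.
Yusuf controls 1 company.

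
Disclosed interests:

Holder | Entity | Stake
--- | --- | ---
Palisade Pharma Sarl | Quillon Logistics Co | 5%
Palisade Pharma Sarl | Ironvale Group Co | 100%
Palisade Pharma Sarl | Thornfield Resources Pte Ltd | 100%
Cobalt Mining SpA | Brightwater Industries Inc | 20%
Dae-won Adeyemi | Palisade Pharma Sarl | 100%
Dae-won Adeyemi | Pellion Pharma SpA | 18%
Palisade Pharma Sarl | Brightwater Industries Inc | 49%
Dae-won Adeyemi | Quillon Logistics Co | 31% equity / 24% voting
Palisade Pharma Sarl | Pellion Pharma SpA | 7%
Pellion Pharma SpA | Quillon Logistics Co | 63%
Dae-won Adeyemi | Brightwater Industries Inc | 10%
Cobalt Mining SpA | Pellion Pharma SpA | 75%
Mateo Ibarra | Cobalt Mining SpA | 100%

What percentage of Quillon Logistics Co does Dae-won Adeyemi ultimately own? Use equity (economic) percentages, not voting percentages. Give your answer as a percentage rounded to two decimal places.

51.75%

Dae-won reaches Quillon along 4 paths.
Via Pellion: 18% × 63% = 11.34%.
Via Palisade → Pellion: 100% × 7% × 63% = 4.41%.
Direct stake: 31% = 31%.
Via Palisade: 100% × 5% = 5%.
Total: 11.34% + 4.41% + 31% + 5% = 51.75%.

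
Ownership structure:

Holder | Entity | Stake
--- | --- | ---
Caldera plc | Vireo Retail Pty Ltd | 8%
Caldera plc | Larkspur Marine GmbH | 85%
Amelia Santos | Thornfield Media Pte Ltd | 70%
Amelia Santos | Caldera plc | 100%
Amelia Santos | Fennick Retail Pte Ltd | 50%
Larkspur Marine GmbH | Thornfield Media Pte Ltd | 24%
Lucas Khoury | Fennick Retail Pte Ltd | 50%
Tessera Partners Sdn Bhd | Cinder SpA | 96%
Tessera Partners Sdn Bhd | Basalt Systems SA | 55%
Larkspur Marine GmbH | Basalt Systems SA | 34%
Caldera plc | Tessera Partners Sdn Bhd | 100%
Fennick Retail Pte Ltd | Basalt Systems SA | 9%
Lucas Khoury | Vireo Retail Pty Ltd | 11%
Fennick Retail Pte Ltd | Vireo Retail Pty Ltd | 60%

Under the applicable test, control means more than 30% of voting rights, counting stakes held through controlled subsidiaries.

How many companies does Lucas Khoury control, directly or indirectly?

Lucas holds 50% of Fennick, so Lucas controls Fennick.
Fennick and Lucas together hold 60% + 11% = 71% of Vireo, so Lucas controls Vireo.
No other company's threshold is met.
Lucas controls 2 companies.

2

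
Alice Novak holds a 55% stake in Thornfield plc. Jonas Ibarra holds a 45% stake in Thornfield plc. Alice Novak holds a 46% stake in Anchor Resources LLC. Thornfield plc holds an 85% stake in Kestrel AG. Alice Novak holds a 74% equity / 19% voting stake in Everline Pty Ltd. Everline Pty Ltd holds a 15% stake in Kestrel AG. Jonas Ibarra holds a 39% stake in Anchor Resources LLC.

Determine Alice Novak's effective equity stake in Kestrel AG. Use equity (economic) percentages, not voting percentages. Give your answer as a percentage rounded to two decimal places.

Alice reaches Kestrel along 2 paths.
Via Everline: 74% × 15% = 11.1%.
Via Thornfield: 55% × 85% = 46.75%.
Total: 11.1% + 46.75% = 57.85%.

57.85%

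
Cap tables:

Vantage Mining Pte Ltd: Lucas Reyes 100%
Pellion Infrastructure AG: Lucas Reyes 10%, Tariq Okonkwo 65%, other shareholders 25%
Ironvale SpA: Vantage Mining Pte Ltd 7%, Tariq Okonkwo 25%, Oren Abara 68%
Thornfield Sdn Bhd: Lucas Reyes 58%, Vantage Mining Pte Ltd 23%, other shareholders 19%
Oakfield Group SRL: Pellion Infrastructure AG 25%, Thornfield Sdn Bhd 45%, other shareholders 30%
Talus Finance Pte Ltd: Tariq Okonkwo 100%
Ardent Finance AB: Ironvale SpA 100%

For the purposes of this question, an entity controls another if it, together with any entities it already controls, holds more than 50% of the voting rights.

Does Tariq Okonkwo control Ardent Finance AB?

No

Tariq holds 65% of Pellion, so Tariq controls Pellion.
Tariq holds 100% of Talus, so Tariq controls Talus.
Neither Tariq nor any entity Tariq controls holds any voting interest in Ardent.
So Tariq does not control Ardent.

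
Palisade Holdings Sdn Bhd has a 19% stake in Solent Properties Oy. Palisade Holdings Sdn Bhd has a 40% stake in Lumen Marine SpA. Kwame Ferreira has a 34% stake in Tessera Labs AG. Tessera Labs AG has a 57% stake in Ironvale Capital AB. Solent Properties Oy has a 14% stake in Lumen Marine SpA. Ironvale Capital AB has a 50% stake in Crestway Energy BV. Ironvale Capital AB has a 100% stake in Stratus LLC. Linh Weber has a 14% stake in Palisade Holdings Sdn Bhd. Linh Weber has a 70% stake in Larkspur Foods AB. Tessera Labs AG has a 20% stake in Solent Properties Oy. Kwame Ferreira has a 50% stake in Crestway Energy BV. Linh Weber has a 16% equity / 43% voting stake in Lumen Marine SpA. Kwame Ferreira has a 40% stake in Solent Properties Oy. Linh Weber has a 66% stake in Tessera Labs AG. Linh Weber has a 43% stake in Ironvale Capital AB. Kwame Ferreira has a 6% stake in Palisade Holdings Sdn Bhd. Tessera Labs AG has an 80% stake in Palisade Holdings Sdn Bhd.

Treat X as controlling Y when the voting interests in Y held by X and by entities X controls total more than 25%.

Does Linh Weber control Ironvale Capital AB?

Yes

Linh holds 66% of Tessera, so Linh controls Tessera.
Linh and Tessera together hold 43% + 57% = 100% of Ironvale, so Linh controls Ironvale.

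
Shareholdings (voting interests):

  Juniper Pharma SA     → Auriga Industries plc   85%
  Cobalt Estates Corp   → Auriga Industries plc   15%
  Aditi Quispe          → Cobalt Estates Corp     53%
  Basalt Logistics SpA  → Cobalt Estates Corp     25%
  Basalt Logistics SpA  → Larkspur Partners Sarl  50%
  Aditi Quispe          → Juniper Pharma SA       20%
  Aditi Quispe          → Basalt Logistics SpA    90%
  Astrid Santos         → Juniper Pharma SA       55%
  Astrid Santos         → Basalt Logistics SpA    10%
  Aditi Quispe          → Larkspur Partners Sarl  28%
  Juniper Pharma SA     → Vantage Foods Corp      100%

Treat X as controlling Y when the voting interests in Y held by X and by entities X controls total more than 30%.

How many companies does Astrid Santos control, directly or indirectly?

Astrid holds 55% of Juniper, so Astrid controls Juniper.
Juniper holds 100% of Vantage, so Astrid controls Vantage.
Juniper holds 85% of Auriga, so Astrid controls Auriga.
No other company's threshold is met.
Astrid controls 3 companies.

3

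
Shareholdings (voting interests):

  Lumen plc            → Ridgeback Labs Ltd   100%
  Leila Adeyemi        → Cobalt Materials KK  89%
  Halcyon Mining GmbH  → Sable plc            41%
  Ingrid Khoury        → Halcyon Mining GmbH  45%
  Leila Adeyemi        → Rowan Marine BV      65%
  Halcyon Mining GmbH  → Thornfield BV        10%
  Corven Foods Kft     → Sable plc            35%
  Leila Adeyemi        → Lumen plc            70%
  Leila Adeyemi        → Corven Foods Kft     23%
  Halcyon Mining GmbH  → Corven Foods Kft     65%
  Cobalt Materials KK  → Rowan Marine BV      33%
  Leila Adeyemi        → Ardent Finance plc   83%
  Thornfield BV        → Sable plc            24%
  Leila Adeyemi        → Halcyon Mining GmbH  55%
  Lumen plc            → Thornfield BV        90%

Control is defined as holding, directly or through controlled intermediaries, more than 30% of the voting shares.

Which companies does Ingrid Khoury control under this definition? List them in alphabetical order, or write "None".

Ingrid holds 45% of Halcyon, so Ingrid controls Halcyon.
Halcyon holds 65% of Corven, so Ingrid controls Corven.
Corven and Halcyon together hold 35% + 41% = 76% of Sable, so Ingrid controls Sable.
No other company's threshold is met.

Corven Foods Kft, Halcyon Mining GmbH, Sable plc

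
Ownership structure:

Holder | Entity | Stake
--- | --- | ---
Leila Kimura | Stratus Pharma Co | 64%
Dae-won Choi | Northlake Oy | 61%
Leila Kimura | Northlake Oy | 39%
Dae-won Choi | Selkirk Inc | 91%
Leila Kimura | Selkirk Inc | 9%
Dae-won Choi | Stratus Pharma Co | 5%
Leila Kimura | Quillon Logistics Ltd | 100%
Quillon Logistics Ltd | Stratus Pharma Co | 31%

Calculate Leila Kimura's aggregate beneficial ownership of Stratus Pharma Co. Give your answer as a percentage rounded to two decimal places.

Leila reaches Stratus along 2 paths.
Direct stake: 64% = 64%.
Via Quillon: 100% × 31% = 31%.
Total: 64% + 31% = 95%.
Rounded: 95.00%.

95.00%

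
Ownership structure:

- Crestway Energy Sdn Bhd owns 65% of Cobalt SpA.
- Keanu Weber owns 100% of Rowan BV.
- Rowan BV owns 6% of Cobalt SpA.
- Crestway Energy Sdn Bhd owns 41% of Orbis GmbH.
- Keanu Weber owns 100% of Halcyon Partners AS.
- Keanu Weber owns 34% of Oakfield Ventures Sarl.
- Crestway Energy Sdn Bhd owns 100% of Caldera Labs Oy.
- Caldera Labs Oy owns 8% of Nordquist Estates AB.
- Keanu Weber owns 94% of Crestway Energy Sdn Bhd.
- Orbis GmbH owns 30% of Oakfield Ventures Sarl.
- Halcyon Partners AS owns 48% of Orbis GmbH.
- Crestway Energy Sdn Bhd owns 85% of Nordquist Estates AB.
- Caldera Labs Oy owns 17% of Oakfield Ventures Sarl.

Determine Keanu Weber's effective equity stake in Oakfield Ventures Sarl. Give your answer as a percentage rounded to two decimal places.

Keanu reaches Oakfield along 4 paths.
Via Crestway → Caldera: 94% × 100% × 17% = 15.98%.
Via Crestway → Orbis: 94% × 41% × 30% = 11.562%.
Via Halcyon → Orbis: 100% × 48% × 30% = 14.4%.
Direct stake: 34% = 34%.
Total: 15.98% + 11.562% + 14.4% + 34% = 75.942%.
Rounded: 75.94%.

75.94%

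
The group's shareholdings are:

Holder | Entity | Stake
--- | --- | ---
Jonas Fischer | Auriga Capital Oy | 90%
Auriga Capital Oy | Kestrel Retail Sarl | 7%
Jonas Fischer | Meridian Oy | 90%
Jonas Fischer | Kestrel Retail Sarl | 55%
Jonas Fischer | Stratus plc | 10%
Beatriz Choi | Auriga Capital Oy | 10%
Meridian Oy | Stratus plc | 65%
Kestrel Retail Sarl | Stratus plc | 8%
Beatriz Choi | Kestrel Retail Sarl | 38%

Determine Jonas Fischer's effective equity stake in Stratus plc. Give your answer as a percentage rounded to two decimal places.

73.40%

Jonas reaches Stratus along 4 paths.
Direct stake: 10% = 10%.
Via Kestrel: 55% × 8% = 4.4%.
Via Auriga → Kestrel: 90% × 7% × 8% = 0.504%.
Via Meridian: 90% × 65% = 58.5%.
Total: 10% + 4.4% + 0.504% + 58.5% = 73.404%.
Rounded: 73.40%.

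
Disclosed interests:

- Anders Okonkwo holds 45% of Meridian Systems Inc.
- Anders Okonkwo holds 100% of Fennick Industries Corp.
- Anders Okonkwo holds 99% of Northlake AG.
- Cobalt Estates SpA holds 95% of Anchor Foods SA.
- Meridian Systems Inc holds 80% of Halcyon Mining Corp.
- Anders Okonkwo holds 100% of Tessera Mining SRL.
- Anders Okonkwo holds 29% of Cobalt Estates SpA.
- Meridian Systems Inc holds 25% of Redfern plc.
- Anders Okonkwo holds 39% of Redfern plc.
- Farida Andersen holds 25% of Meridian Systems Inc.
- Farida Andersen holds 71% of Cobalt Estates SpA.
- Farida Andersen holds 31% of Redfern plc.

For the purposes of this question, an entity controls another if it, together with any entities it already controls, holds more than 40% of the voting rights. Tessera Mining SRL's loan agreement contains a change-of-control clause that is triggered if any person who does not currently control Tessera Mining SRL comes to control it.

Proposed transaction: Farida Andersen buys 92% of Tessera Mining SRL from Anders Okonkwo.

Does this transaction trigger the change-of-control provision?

The purchase adds only to Farida's holdings (Anders's stake shrinks), so Farida is the only person who could newly come to control Tessera.
Farida holds 71% of Cobalt, so Farida controls Cobalt.
Cobalt holds 95% of Anchor, so Farida controls Anchor.
Neither Farida nor any entity Farida controls holds any voting interest in Tessera.
So before the transaction, Farida does not control Tessera.
After the purchase, Farida holds 92% of Tessera directly, and Anders's stake falls to 8%.
Farida holds 92% of Tessera, so Farida controls Tessera.
Farida did not control Tessera before and does after, so the clause is triggered.

Yes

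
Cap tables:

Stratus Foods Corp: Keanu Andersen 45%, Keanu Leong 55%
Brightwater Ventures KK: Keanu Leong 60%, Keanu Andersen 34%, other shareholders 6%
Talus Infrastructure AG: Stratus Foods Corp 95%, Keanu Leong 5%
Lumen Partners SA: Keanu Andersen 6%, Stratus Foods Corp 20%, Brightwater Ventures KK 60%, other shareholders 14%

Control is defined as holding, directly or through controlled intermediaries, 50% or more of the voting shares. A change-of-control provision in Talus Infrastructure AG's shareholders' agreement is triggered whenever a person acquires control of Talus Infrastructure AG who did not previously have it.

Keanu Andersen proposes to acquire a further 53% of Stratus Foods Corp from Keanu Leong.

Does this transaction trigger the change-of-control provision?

The purchase adds only to Keanu Andersen's holdings (Keanu Leong's stake shrinks), so Keanu Andersen is the only person who could newly come to control Talus.
Keanu Andersen's largest direct stake is 45% in Stratus, which does not meet the threshold, so Keanu Andersen controls no company.
Neither Keanu Andersen nor any entity Keanu Andersen controls holds any voting interest in Talus.
So before the transaction, Keanu Andersen does not control Talus.
After the purchase, Keanu Andersen's direct stake in Stratus rises to 45% + 53% = 98%, and Keanu Leong's stake falls to 2%.
Keanu Andersen holds 98% of Stratus, so Keanu Andersen controls Stratus.
Stratus holds 95% of Talus, so Keanu Andersen controls Talus.
Keanu Andersen did not control Talus before and does after, so the clause is triggered.

Yes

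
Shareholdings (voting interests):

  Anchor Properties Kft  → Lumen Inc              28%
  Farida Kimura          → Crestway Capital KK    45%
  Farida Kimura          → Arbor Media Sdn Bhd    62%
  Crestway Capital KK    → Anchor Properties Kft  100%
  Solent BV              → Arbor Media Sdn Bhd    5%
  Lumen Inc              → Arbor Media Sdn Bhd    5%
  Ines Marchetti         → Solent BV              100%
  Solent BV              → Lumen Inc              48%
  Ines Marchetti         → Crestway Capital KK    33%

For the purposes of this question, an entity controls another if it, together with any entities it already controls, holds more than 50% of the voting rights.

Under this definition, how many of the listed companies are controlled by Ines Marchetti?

Ines holds 100% of Solent, so Ines controls Solent.
No other company's threshold is met.
Ines controls 1 company.

1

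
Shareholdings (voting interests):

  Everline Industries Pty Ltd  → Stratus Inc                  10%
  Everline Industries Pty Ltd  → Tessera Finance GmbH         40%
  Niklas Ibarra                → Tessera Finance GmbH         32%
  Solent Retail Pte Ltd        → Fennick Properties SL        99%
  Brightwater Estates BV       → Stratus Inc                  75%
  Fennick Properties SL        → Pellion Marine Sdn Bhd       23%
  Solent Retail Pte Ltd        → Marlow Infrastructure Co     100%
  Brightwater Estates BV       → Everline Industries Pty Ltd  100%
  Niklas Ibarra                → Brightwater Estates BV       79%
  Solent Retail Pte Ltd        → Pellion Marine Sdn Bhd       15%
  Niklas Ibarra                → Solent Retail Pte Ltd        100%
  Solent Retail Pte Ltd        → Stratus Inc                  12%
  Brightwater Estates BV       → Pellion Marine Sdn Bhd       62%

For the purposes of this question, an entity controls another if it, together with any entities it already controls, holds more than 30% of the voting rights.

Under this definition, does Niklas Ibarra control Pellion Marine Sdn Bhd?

Yes

Niklas holds 100% of Solent, so Niklas controls Solent.
Solent holds 99% of Fennick, so Niklas controls Fennick.
Niklas holds 79% of Brightwater, so Niklas controls Brightwater.
Solent and Brightwater and Fennick together hold 15% + 62% + 23% = 100% of Pellion, so Niklas controls Pellion.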